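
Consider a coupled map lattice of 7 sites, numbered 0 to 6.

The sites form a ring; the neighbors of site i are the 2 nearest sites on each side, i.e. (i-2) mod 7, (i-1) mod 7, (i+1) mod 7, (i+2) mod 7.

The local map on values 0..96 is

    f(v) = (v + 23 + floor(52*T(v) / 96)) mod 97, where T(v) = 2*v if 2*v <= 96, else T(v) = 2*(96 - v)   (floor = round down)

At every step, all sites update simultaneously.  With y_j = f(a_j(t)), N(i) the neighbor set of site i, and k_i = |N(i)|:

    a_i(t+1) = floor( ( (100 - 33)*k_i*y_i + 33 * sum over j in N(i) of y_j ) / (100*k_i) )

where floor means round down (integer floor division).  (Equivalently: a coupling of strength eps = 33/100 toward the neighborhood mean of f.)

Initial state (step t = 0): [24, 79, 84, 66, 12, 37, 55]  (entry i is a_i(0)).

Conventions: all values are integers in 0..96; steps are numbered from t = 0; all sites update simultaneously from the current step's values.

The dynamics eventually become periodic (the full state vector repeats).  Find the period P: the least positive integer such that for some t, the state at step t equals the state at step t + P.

Simulating step by step:
t=0: [24, 79, 84, 66, 12, 37, 55]
t=1: [55, 27, 29, 24, 38, 16, 28]
t=2: [41, 74, 70, 67, 27, 52, 67]
t=3: [15, 22, 27, 28, 60, 28, 27]
t=4: [61, 69, 71, 75, 43, 73, 71]
t=5: [23, 23, 23, 22, 17, 22, 23]
t=6: [69, 69, 68, 67, 61, 67, 68]
t=7: [24, 24, 24, 24, 24, 24, 24]
t=8: [73, 73, 73, 73, 73, 73, 73]
t=9: [23, 23, 23, 23, 23, 23, 23]
t=10: [70, 70, 70, 70, 70, 70, 70]
t=11: [24, 24, 24, 24, 24, 24, 24]

Answer: 4
Key observation: The state at step 7, [24, 24, 24, 24, 24, 24, 24], reappears at step 11 — and no state repeats earlier — so the cycle the system enters has period 4.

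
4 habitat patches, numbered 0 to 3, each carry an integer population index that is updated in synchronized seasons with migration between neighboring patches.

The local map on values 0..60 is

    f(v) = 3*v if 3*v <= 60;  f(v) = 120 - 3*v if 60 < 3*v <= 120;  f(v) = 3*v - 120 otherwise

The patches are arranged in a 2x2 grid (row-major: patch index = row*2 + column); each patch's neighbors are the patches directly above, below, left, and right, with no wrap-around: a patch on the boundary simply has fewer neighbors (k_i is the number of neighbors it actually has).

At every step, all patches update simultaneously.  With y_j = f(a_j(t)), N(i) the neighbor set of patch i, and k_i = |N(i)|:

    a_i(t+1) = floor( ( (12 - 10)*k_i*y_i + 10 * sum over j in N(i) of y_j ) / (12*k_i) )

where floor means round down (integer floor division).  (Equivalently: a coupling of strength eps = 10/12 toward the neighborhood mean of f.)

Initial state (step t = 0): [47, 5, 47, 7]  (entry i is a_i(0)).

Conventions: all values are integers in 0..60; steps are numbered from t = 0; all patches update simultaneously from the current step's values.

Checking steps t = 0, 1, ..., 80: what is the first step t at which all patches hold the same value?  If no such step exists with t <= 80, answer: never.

Answer: never
Key observation: The state at step 14 reappears at step 16 — the system is in a cycle of period 2 from step 14 on.  No step 0..16 is synchronized, and the cycle repeats forever, so no step up to 80 (or ever) has all patches equal.

Derivation:
t=0: [47, 5, 47, 7]  (not all equal)
t=1: [18, 20, 21, 18]  (not all equal)
t=2: [57, 55, 54, 57]  (not all equal)
t=3: [44, 50, 49, 44]  (not all equal)
t=4: [25, 15, 14, 25]  (not all equal)
t=5: [43, 45, 44, 43]  (not all equal)
t=6: [12, 10, 9, 12]  (not all equal)
t=7: [29, 35, 34, 29]  (not all equal)
t=8: [19, 30, 30, 19]  (not all equal)
t=9: [34, 52, 52, 34]  (not all equal)
t=10: [33, 21, 21, 33]  (not all equal)
t=11: [51, 27, 27, 51]  (not all equal)
t=12: [38, 34, 34, 38]  (not all equal)
t=13: [16, 8, 8, 16]  (not all equal)
t=14: [28, 44, 44, 28]  (not all equal)
t=15: [16, 32, 32, 16]  (not all equal)
t=16: [28, 44, 44, 28]  (not all equal)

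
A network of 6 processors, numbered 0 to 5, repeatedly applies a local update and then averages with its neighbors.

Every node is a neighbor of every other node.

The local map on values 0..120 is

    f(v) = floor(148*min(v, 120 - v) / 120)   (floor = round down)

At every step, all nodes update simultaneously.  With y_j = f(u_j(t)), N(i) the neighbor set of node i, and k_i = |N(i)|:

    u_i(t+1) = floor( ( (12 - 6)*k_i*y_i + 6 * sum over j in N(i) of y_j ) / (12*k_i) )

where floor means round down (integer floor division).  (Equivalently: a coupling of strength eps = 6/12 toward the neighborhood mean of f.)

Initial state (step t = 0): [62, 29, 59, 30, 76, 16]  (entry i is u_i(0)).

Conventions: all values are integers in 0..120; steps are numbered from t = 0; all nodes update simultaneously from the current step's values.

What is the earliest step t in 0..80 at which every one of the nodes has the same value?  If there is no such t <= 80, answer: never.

Answer: 5
Key observation: Synchronization is absorbing here: once all nodes are equal they stay equal, and step 5 is the first all-equal step.

Derivation:
t=0: [62, 29, 59, 30, 76, 16]  (not all equal)
t=1: [57, 42, 57, 43, 50, 36]  (not all equal)
t=2: [62, 55, 62, 56, 59, 52]  (not all equal)
t=3: [69, 68, 69, 69, 70, 67]  (not all equal)
t=4: [62, 63, 62, 62, 62, 63]  (not all equal)
t=5: [70, 70, 70, 70, 70, 70]  (all equal)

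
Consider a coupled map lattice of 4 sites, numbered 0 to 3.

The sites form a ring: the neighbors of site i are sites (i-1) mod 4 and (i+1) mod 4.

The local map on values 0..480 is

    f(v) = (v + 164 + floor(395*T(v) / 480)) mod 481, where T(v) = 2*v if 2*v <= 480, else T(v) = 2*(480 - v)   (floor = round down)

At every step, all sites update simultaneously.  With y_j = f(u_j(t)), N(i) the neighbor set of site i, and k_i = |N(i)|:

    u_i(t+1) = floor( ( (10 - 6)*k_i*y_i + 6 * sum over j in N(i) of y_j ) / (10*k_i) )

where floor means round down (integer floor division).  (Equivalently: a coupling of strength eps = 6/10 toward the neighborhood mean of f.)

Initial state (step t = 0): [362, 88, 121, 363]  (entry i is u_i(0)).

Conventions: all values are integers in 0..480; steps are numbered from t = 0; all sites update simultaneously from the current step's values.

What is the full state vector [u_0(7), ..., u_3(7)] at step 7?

Answer: [285, 285, 285, 285]

Derivation:
t=0: [362, 88, 121, 363]
t=1: [285, 231, 191, 167]
t=2: [240, 260, 200, 192]
t=3: [276, 281, 233, 235]
t=4: [296, 294, 298, 299]
t=5: [281, 281, 280, 279]
t=6: [291, 291, 291, 291]
t=7: [285, 285, 285, 285]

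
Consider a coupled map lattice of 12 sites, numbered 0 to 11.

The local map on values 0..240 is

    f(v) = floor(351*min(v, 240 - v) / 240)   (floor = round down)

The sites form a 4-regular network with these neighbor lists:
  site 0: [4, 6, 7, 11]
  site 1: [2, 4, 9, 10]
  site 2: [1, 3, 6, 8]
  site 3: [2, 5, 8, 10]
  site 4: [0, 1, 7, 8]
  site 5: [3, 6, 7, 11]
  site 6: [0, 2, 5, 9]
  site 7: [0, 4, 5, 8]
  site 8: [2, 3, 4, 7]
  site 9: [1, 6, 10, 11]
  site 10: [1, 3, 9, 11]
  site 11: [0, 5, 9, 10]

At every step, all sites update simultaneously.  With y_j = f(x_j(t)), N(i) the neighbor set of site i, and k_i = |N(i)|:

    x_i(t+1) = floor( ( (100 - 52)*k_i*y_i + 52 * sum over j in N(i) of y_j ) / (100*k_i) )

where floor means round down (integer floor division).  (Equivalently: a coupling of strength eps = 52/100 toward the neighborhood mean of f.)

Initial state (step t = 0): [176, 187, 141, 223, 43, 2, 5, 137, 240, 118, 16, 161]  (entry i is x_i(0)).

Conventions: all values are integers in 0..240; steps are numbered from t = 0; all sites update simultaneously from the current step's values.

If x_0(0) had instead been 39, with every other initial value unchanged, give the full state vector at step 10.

Answer: [135, 123, 150, 155, 141, 149, 137, 152, 160, 114, 120, 123]
Key observation: This trace re-runs the system from the modified initial state.

Derivation:
t=0: [39, 187, 141, 223, 43, 2, 5, 137, 240, 118, 16, 161]
t=1: [70, 89, 83, 33, 66, 39, 52, 87, 49, 111, 61, 88]
t=2: [104, 123, 100, 66, 101, 76, 93, 103, 85, 132, 103, 114]
t=3: [150, 160, 138, 115, 148, 124, 138, 141, 129, 156, 148, 153]
t=4: [134, 126, 149, 160, 136, 157, 145, 146, 155, 127, 133, 133]
t=5: [150, 158, 134, 125, 148, 129, 140, 137, 129, 159, 153, 152]
t=6: [135, 126, 151, 159, 137, 154, 143, 148, 156, 124, 130, 131]
t=7: [149, 158, 133, 126, 146, 131, 142, 135, 127, 162, 156, 155]
t=8: [136, 125, 151, 157, 139, 152, 141, 150, 158, 120, 126, 128]
t=9: [149, 160, 134, 128, 144, 134, 145, 133, 125, 167, 161, 158]
t=10: [135, 123, 150, 155, 141, 149, 137, 152, 160, 114, 120, 123]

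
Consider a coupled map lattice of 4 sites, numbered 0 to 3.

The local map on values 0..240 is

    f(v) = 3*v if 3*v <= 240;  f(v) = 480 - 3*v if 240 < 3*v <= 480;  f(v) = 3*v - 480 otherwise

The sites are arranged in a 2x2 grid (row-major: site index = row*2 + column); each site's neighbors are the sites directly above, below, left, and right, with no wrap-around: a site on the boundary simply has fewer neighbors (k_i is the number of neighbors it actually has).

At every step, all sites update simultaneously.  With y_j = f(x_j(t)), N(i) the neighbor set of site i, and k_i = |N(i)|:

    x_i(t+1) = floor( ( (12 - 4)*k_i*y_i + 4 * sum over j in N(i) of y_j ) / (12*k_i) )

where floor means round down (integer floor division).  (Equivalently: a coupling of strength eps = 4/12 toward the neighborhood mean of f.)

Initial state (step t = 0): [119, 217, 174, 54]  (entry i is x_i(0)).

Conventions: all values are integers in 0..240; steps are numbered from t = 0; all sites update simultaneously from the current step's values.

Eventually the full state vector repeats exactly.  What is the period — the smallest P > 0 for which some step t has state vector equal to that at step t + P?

Answer: 4
Key observation: The state at step 13, [176, 160, 160, 176], reappears at step 17 — and no state repeats earlier — so the cycle the system enters has period 4.

Derivation:
t=0: [119, 217, 174, 54]
t=1: [117, 161, 75, 143]
t=2: [124, 32, 180, 72]
t=3: [98, 118, 94, 170]
t=4: [178, 120, 168, 74]
t=5: [60, 126, 62, 172]
t=6: [168, 104, 160, 72]
t=7: [44, 152, 40, 172]
t=8: [112, 44, 108, 48]
t=9: [144, 136, 152, 144]
t=10: [48, 64, 32, 48]
t=11: [144, 176, 112, 144]
t=12: [64, 48, 112, 64]
t=13: [176, 160, 160, 176]
t=14: [32, 16, 16, 32]
t=15: [80, 64, 64, 80]
t=16: [224, 208, 208, 224]
t=17: [176, 160, 160, 176]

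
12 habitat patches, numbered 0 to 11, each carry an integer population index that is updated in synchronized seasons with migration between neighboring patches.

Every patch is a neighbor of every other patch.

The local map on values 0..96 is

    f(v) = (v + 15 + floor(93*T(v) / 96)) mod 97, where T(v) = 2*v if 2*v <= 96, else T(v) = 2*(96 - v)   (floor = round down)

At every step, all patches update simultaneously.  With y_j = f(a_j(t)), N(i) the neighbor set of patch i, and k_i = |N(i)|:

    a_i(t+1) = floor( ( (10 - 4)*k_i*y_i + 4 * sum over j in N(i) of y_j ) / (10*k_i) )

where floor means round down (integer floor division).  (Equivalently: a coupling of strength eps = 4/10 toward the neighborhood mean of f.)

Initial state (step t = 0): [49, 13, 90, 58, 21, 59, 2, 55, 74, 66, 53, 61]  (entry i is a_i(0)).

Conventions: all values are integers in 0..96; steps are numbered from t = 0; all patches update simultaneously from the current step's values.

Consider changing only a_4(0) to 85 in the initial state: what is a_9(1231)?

Simulating step by step:
t=0: [49, 13, 90, 58, 85, 59, 2, 55, 74, 66, 53, 61]
t=1: [50, 48, 28, 45, 31, 45, 29, 47, 37, 41, 48, 44]
t=2: [48, 49, 16, 44, 21, 44, 18, 48, 31, 37, 49, 43]
t=3: [55, 54, 57, 48, 65, 48, 60, 55, 27, 36, 54, 47]
t=4: [52, 53, 51, 56, 47, 56, 49, 52, 76, 36, 53, 54]
t=5: [52, 52, 53, 50, 53, 50, 54, 52, 39, 34, 52, 51]
t=6: [52, 52, 52, 53, 52, 53, 51, 52, 39, 31, 52, 53]
t=7: [52, 52, 52, 51, 52, 51, 52, 52, 39, 26, 52, 51]
t=8: [55, 55, 55, 56, 55, 56, 55, 55, 42, 75, 55, 56]
t=9: [50, 50, 50, 50, 50, 50, 50, 50, 44, 40, 50, 50]
t=10: [55, 55, 55, 55, 55, 55, 55, 55, 50, 43, 55, 55]
t=11: [51, 51, 51, 51, 51, 51, 51, 51, 54, 47, 51, 51]
t=12: [55, 55, 55, 55, 55, 55, 55, 55, 54, 55, 55, 55]
t=13: [52, 52, 52, 52, 52, 52, 52, 52, 52, 52, 52, 52]
t=14: [55, 55, 55, 55, 55, 55, 55, 55, 55, 55, 55, 55]
t=15: [52, 52, 52, 52, 52, 52, 52, 52, 52, 52, 52, 52]

Answer: a_9(1231) = 52
Key observation: The state at step 13, [52, 52, 52, 52, 52, 52, 52, 52, 52, 52, 52, 52], reappears at step 15: the system is in a cycle of period 2 from step 13 on.  Therefore the state at step 1231 equals the state at step 13 + ((1231 - 13) mod 2) = 13, which is [52, 52, 52, 52, 52, 52, 52, 52, 52, 52, 52, 52].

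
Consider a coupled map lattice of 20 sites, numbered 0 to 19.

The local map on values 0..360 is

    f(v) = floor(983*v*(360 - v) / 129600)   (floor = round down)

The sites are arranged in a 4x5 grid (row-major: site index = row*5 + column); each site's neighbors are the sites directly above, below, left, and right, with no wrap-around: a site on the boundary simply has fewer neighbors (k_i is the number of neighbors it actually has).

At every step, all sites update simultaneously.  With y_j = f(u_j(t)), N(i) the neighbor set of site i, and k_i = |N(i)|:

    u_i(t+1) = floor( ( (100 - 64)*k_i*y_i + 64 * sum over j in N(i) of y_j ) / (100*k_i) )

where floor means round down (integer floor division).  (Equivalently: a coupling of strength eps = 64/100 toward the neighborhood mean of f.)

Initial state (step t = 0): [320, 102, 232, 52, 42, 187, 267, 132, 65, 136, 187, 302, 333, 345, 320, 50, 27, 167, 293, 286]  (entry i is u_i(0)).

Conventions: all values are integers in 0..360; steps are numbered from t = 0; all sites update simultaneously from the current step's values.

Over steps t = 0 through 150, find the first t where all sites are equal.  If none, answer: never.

Simulating step by step:
t=0: [320, 102, 232, 52, 42, 187, 267, 132, 65, 136, 187, 302, 333, 345, 320, 50, 27, 167, 293, 286]  (not all equal)
t=1: [177, 180, 197, 144, 149, 201, 196, 182, 151, 156, 193, 138, 127, 87, 126, 142, 129, 148, 147, 136]  (not all equal)
t=2: [244, 244, 242, 238, 238, 243, 241, 240, 230, 236, 238, 233, 223, 212, 219, 234, 231, 231, 223, 230]  (not all equal)
t=3: [214, 215, 216, 220, 220, 216, 217, 220, 224, 224, 220, 223, 227, 232, 230, 223, 224, 228, 230, 230]  (not all equal)
t=4: [235, 235, 234, 233, 232, 234, 234, 232, 230, 230, 232, 231, 228, 226, 226, 231, 230, 228, 226, 226]  (not all equal)
t=5: [222, 222, 223, 224, 225, 223, 223, 225, 226, 226, 225, 225, 227, 228, 228, 225, 226, 227, 228, 229]  (not all equal)
t=6: [231, 231, 231, 230, 230, 231, 230, 229, 229, 229, 230, 229, 228, 228, 228, 229, 229, 228, 227, 227]  (not all equal)
t=7: [226, 226, 226, 226, 226, 226, 226, 226, 227, 227, 226, 226, 227, 227, 227, 226, 227, 227, 228, 228]  (not all equal)
t=8: [229, 229, 229, 228, 228, 229, 229, 228, 228, 228, 229, 228, 228, 228, 228, 228, 228, 228, 228, 228]  (not all equal)
t=9: [227, 227, 227, 227, 228, 227, 227, 227, 228, 228, 227, 227, 228, 228, 228, 227, 228, 228, 228, 228]  (not all equal)
t=10: [228, 228, 228, 228, 228, 228, 228, 228, 228, 228, 228, 228, 228, 228, 228, 228, 228, 228, 228, 228]  (all equal)

Answer: 10
Key observation: Synchronization is absorbing here: once all sites are equal they stay equal, and step 10 is the first all-equal step.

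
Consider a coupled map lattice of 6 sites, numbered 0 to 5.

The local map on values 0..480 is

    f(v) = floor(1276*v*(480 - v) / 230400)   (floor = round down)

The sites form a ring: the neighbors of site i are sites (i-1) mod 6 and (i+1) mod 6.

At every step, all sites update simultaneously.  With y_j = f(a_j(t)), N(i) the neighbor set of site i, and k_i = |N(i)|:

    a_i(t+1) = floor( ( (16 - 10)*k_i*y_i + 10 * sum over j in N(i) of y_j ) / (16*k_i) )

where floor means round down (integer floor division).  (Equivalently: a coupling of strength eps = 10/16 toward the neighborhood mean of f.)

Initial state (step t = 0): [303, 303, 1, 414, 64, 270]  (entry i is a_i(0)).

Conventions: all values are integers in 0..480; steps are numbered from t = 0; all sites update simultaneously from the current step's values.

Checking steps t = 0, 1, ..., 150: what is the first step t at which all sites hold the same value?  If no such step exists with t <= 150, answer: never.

Answer: 10
Key observation: Synchronization is absorbing here: once all sites are equal they stay equal, and step 10 is the first all-equal step.

Derivation:
t=0: [303, 303, 1, 414, 64, 270]  (not all equal)
t=1: [302, 204, 140, 103, 200, 256]  (not all equal)
t=2: [307, 291, 263, 259, 282, 308]  (not all equal)
t=3: [296, 304, 312, 314, 306, 298]  (not all equal)
t=4: [299, 295, 291, 290, 294, 298]  (not all equal)
t=5: [300, 301, 303, 303, 302, 300]  (not all equal)
t=6: [298, 298, 297, 297, 297, 298]  (not all equal)
t=7: [300, 300, 300, 301, 300, 300]  (not all equal)
t=8: [299, 299, 298, 298, 298, 299]  (not all equal)
t=9: [299, 299, 299, 300, 299, 299]  (not all equal)
t=10: [299, 299, 299, 299, 299, 299]  (all equal)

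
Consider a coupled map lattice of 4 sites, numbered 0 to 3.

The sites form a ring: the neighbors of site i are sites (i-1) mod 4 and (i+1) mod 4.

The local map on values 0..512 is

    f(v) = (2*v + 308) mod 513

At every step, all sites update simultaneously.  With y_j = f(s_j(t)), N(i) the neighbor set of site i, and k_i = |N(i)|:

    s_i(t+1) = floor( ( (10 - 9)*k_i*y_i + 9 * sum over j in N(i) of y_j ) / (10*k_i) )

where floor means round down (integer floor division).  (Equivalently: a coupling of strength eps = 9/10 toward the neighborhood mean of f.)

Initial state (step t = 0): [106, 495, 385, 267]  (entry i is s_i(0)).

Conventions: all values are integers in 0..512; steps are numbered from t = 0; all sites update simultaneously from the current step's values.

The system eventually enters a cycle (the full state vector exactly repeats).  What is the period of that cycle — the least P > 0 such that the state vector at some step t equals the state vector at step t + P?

Answer: 18
Key observation: The state at step 44, [471, 471, 471, 471], reappears at step 62 — and no state repeats earlier — so the cycle the system enters has period 18.

Derivation:
t=0: [106, 495, 385, 267]
t=1: [271, 53, 275, 59]
t=2: [411, 348, 412, 349]
t=3: [453, 143, 453, 143]
t=4: [91, 177, 91, 177]
t=5: [183, 455, 183, 455]
t=6: [188, 164, 188, 164]
t=7: [127, 166, 127, 166]
t=8: [119, 56, 119, 56]
t=9: [381, 71, 381, 71]
t=10: [409, 84, 409, 84]
t=11: [438, 137, 438, 137]
t=12: [77, 149, 77, 149]
t=13: [129, 425, 129, 425]
t=14: [124, 60, 124, 60]
t=15: [389, 81, 389, 81]
t=16: [429, 101, 429, 101]
t=17: [473, 177, 473, 177]
t=18: [156, 220, 156, 220]
t=19: [222, 119, 222, 119]
t=20: [53, 218, 53, 218]
t=21: [249, 395, 249, 395]
t=22: [94, 270, 94, 270]
t=23: [351, 479, 351, 479]
t=24: [265, 471, 265, 471]
t=25: [234, 314, 234, 314]
t=26: [407, 279, 407, 279]
t=27: [327, 121, 327, 121]
t=28: [78, 407, 78, 407]
t=29: [132, 427, 132, 427]
t=30: [128, 66, 128, 66]
t=31: [401, 89, 401, 89]
t=32: [445, 124, 445, 124]
t=33: [55, 159, 55, 159]
t=34: [143, 387, 143, 387]
t=35: [58, 78, 58, 78]
t=36: [460, 428, 460, 428]
t=37: [144, 195, 144, 195]
t=38: [174, 93, 174, 93]
t=39: [458, 178, 458, 178]
t=40: [155, 193, 155, 193]
t=41: [173, 112, 173, 112]
t=42: [31, 128, 31, 128]
t=43: [82, 338, 82, 338]
t=44: [471, 471, 471, 471]
t=45: [224, 224, 224, 224]
t=46: [243, 243, 243, 243]
t=47: [281, 281, 281, 281]
t=48: [357, 357, 357, 357]
t=49: [509, 509, 509, 509]
t=50: [300, 300, 300, 300]
t=51: [395, 395, 395, 395]
t=52: [72, 72, 72, 72]
t=53: [452, 452, 452, 452]
t=54: [186, 186, 186, 186]
t=55: [167, 167, 167, 167]
t=56: [129, 129, 129, 129]
t=57: [53, 53, 53, 53]
t=58: [414, 414, 414, 414]
t=59: [110, 110, 110, 110]
t=60: [15, 15, 15, 15]
t=61: [338, 338, 338, 338]
t=62: [471, 471, 471, 471]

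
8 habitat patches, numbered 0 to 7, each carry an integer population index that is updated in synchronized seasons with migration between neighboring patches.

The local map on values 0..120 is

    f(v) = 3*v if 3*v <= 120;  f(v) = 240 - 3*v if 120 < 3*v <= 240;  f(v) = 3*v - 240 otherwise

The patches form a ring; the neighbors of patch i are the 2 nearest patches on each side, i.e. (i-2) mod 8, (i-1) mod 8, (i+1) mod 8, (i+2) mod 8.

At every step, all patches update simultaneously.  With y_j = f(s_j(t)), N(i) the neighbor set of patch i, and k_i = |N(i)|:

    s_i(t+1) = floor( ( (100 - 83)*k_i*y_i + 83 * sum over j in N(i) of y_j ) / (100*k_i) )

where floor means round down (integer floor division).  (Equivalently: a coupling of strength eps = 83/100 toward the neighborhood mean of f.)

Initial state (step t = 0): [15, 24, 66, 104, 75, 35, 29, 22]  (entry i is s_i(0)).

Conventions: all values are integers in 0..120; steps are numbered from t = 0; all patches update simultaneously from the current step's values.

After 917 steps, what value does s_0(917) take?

Answer: s_0(917) = 10
Key observation: The state at step 19, [82, 81, 81, 81, 82, 81, 81, 81], reappears at step 23: the system is in a cycle of period 4 from step 19 on.  Therefore the state at step 917 equals the state at step 19 + ((917 - 19) mod 4) = 21, which is [10, 9, 9, 9, 10, 9, 9, 9].

Derivation:
t=0: [15, 24, 66, 104, 75, 35, 29, 22]
t=1: [63, 58, 49, 60, 66, 67, 62, 75]
t=2: [55, 56, 61, 60, 58, 42, 39, 46]
t=3: [84, 73, 66, 74, 83, 90, 93, 95]
t=4: [32, 27, 19, 24, 28, 28, 26, 28]
t=5: [78, 77, 78, 75, 74, 80, 85, 84]
t=6: [9, 9, 10, 9, 10, 12, 10, 8]
t=7: [27, 27, 28, 30, 30, 29, 29, 28]
t=8: [83, 84, 85, 86, 87, 87, 85, 84]
t=9: [12, 13, 15, 17, 17, 17, 15, 13]
t=10: [40, 42, 44, 47, 48, 47, 44, 42]
t=11: [112, 110, 107, 103, 102, 103, 107, 110]
t=12: [87, 85, 80, 75, 73, 75, 80, 85]
t=13: [9, 13, 14, 13, 9, 13, 14, 13]
t=14: [38, 37, 34, 37, 38, 37, 34, 37]
t=15: [107, 109, 110, 109, 107, 109, 110, 109]
t=16: [87, 86, 85, 86, 87, 86, 85, 86]
t=17: [17, 18, 18, 18, 17, 18, 18, 18]
t=18: [53, 53, 52, 53, 53, 53, 52, 53]
t=19: [82, 81, 81, 81, 82, 81, 81, 81]
t=20: [3, 3, 4, 3, 3, 3, 4, 3]
t=21: [10, 9, 9, 9, 10, 9, 9, 9]
t=22: [27, 27, 28, 27, 27, 27, 28, 27]
t=23: [82, 81, 81, 81, 82, 81, 81, 81]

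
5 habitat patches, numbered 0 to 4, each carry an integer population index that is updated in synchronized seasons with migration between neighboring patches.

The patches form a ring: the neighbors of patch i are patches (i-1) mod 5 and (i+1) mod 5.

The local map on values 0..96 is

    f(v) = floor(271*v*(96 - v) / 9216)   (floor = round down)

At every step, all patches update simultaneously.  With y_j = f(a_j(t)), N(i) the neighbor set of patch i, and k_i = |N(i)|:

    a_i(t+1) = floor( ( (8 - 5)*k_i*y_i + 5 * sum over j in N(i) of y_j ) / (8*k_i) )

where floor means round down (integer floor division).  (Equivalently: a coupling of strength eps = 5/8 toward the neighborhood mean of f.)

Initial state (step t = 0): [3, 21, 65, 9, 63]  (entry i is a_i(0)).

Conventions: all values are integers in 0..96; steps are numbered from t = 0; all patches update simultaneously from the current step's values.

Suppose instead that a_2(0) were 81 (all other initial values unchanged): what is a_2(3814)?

Answer: a_2(3814) = 61
Key observation: The state at step 4, [61, 61, 61, 61, 61], reappears at step 6: the system is in a cycle of period 2 from step 4 on.  Therefore the state at step 3814 equals the state at step 4 + ((3814 - 4) mod 2) = 4, which is [61, 61, 61, 61, 61].

Derivation:
t=0: [3, 21, 81, 9, 63]
t=1: [36, 30, 34, 38, 32]
t=2: [60, 60, 61, 61, 62]
t=3: [62, 62, 62, 61, 61]
t=4: [61, 61, 61, 61, 61]
t=5: [62, 62, 62, 62, 62]
t=6: [61, 61, 61, 61, 61]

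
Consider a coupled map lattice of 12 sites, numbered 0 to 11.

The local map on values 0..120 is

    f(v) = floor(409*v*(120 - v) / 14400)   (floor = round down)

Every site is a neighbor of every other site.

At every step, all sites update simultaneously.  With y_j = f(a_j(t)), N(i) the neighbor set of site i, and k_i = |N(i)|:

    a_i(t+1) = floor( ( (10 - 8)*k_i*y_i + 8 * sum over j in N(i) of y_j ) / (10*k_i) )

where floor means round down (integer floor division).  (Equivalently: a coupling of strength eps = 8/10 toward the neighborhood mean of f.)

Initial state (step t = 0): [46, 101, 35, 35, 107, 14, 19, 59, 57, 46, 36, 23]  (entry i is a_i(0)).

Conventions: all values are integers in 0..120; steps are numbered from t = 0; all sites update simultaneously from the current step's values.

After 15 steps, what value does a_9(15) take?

Answer: a_9(15) = 54

Derivation:
t=0: [46, 101, 35, 35, 107, 14, 19, 59, 57, 46, 36, 23]
t=1: [77, 72, 76, 76, 70, 70, 72, 78, 78, 77, 76, 73]
t=2: [95, 95, 95, 95, 96, 96, 95, 95, 95, 95, 95, 95]
t=3: [66, 66, 66, 66, 66, 66, 66, 66, 66, 66, 66, 66]
t=4: [101, 101, 101, 101, 101, 101, 101, 101, 101, 101, 101, 101]
t=5: [54, 54, 54, 54, 54, 54, 54, 54, 54, 54, 54, 54]
t=6: [101, 101, 101, 101, 101, 101, 101, 101, 101, 101, 101, 101]
t=7: [54, 54, 54, 54, 54, 54, 54, 54, 54, 54, 54, 54]
t=8: [101, 101, 101, 101, 101, 101, 101, 101, 101, 101, 101, 101]
t=9: [54, 54, 54, 54, 54, 54, 54, 54, 54, 54, 54, 54]
t=10: [101, 101, 101, 101, 101, 101, 101, 101, 101, 101, 101, 101]
t=11: [54, 54, 54, 54, 54, 54, 54, 54, 54, 54, 54, 54]
t=12: [101, 101, 101, 101, 101, 101, 101, 101, 101, 101, 101, 101]
t=13: [54, 54, 54, 54, 54, 54, 54, 54, 54, 54, 54, 54]
t=14: [101, 101, 101, 101, 101, 101, 101, 101, 101, 101, 101, 101]
t=15: [54, 54, 54, 54, 54, 54, 54, 54, 54, 54, 54, 54]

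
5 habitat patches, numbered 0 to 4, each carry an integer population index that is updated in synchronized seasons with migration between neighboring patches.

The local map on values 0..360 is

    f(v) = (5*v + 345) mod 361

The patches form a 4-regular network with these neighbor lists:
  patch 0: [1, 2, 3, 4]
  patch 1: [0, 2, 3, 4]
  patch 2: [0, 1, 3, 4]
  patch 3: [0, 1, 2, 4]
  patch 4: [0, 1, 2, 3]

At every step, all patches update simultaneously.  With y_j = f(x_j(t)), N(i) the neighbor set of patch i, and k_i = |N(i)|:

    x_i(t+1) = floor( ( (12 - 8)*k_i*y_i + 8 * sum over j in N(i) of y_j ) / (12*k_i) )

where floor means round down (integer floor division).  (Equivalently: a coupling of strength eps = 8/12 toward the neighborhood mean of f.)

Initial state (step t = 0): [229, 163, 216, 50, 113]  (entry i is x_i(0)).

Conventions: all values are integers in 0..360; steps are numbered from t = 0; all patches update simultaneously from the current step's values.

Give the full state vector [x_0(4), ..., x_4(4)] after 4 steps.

Answer: [235, 238, 213, 202, 189]

Derivation:
t=0: [229, 163, 216, 50, 113]
t=1: [155, 160, 204, 186, 179]
t=2: [127, 132, 168, 153, 147]
t=3: [214, 218, 188, 175, 231]
t=4: [235, 238, 213, 202, 189]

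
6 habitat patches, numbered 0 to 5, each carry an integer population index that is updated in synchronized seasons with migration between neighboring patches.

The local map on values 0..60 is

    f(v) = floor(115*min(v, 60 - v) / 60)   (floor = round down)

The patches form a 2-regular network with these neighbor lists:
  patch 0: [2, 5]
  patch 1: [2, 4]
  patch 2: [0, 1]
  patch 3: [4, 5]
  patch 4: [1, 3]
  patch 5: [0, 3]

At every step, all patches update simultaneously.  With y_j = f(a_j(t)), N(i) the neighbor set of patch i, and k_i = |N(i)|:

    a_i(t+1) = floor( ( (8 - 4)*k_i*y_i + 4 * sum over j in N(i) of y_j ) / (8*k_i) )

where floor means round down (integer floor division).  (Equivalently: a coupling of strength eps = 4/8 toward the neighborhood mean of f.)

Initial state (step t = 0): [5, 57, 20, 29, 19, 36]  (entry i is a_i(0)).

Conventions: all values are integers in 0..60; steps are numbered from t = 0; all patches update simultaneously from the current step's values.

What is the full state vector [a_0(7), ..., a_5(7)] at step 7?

Simulating step by step:
t=0: [5, 57, 20, 29, 19, 36]
t=1: [25, 21, 22, 48, 33, 39]
t=2: [44, 43, 42, 34, 41, 37]
t=3: [34, 33, 32, 44, 38, 41]
t=4: [46, 49, 51, 34, 41, 37]
t=5: [28, 23, 20, 44, 35, 40]
t=6: [45, 43, 43, 36, 42, 39]
t=7: [32, 32, 31, 41, 36, 38]

Answer: [32, 32, 31, 41, 36, 38]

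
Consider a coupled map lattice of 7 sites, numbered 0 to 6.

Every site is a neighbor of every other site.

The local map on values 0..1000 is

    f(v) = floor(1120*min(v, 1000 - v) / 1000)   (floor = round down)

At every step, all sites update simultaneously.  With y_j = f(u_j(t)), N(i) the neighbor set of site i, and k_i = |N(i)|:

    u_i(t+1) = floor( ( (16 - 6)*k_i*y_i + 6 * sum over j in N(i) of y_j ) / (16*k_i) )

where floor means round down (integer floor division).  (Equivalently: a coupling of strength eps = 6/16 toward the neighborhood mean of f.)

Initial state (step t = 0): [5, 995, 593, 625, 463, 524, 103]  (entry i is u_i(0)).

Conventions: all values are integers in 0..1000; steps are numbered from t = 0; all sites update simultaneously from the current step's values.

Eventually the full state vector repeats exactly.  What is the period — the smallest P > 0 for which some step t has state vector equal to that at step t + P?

Simulating step by step:
t=0: [5, 995, 593, 625, 463, 524, 103]
t=1: [131, 131, 384, 364, 419, 428, 192]
t=2: [225, 225, 385, 372, 407, 412, 264]
t=3: [301, 301, 402, 394, 416, 419, 326]
t=4: [368, 368, 432, 427, 440, 442, 384]
t=5: [431, 431, 471, 469, 476, 478, 442]
t=6: [494, 494, 520, 519, 523, 524, 502]
t=7: [548, 548, 539, 540, 538, 537, 551]
t=8: [508, 508, 514, 513, 514, 515, 506]
t=9: [549, 549, 545, 546, 545, 544, 550]
t=10: [505, 505, 508, 507, 508, 508, 505]
t=11: [553, 553, 551, 552, 551, 551, 553]
t=12: [500, 500, 501, 501, 501, 501, 500]
t=13: [559, 559, 558, 558, 558, 558, 559]
t=14: [493, 493, 494, 494, 494, 494, 493]
t=15: [552, 552, 552, 552, 552, 552, 552]
t=16: [501, 501, 501, 501, 501, 501, 501]
t=17: [558, 558, 558, 558, 558, 558, 558]
t=18: [495, 495, 495, 495, 495, 495, 495]
t=19: [554, 554, 554, 554, 554, 554, 554]
t=20: [499, 499, 499, 499, 499, 499, 499]
t=21: [558, 558, 558, 558, 558, 558, 558]

Answer: 4
Key observation: The state at step 17, [558, 558, 558, 558, 558, 558, 558], reappears at step 21 — and no state repeats earlier — so the cycle the system enters has period 4.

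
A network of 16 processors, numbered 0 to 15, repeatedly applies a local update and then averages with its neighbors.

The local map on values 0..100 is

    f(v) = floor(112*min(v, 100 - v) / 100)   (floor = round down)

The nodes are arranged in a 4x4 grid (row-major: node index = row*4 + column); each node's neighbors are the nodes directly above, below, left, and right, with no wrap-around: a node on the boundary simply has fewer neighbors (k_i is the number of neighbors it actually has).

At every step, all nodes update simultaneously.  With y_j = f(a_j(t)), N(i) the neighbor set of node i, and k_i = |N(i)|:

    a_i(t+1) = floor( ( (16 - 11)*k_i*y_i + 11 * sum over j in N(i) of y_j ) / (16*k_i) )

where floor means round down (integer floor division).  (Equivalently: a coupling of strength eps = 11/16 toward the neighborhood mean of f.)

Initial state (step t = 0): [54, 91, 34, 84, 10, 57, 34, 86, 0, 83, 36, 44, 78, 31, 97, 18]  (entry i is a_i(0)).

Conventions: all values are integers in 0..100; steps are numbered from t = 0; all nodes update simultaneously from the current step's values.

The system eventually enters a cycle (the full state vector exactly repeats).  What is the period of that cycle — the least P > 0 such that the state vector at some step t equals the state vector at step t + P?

Answer: 2
Key observation: The state at step 14, [52, 52, 52, 52, 52, 52, 52, 52, 53, 53, 52, 52, 53, 53, 52, 52], reappears at step 16 — and no state repeats earlier — so the cycle the system enters has period 2.

Derivation:
t=0: [54, 91, 34, 84, 10, 57, 34, 86, 0, 83, 36, 44, 78, 31, 97, 18]
t=1: [23, 34, 26, 23, 26, 28, 36, 28, 12, 26, 31, 32, 19, 21, 22, 24]
t=2: [30, 31, 32, 28, 24, 33, 33, 32, 22, 26, 32, 31, 18, 24, 26, 28]
t=3: [30, 34, 34, 33, 29, 32, 35, 34, 24, 29, 32, 33, 23, 26, 30, 31]
t=4: [34, 36, 37, 37, 31, 35, 37, 37, 28, 31, 35, 35, 26, 29, 32, 34]
t=5: [37, 39, 40, 41, 35, 37, 40, 40, 31, 34, 37, 39, 30, 32, 35, 37]
t=6: [41, 42, 44, 44, 38, 41, 42, 44, 35, 37, 41, 42, 34, 36, 39, 41]
t=7: [44, 46, 48, 49, 42, 44, 47, 48, 39, 41, 44, 46, 39, 40, 43, 45]
t=8: [49, 50, 52, 53, 47, 48, 51, 52, 44, 45, 49, 50, 43, 44, 47, 49]
t=9: [54, 54, 53, 52, 52, 53, 53, 53, 49, 50, 53, 54, 48, 49, 52, 54]
t=10: [51, 51, 52, 52, 52, 52, 52, 52, 54, 53, 52, 51, 53, 54, 52, 51]
t=11: [53, 53, 53, 53, 52, 53, 53, 53, 51, 52, 53, 53, 51, 51, 52, 53]
t=12: [52, 52, 52, 52, 52, 52, 52, 52, 53, 53, 52, 52, 54, 53, 52, 52]
t=13: [53, 53, 53, 53, 52, 52, 53, 53, 52, 52, 52, 53, 51, 52, 52, 53]
t=14: [52, 52, 52, 52, 52, 52, 52, 52, 53, 53, 52, 52, 53, 53, 52, 52]
t=15: [53, 53, 53, 53, 52, 52, 53, 53, 52, 52, 52, 53, 52, 52, 52, 53]
t=16: [52, 52, 52, 52, 52, 52, 52, 52, 53, 53, 52, 52, 53, 53, 52, 52]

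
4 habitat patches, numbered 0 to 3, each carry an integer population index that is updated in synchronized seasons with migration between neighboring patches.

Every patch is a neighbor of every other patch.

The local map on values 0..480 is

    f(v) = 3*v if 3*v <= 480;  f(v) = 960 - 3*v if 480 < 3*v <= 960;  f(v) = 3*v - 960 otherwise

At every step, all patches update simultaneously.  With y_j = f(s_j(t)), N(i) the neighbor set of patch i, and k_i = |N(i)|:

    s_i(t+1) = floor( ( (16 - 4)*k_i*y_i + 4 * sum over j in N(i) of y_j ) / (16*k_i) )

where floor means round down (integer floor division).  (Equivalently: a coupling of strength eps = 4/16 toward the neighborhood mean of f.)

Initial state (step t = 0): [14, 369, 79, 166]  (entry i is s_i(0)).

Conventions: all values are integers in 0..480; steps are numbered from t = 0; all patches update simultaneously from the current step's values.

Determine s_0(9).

Answer: s_0(9) = 162

Derivation:
t=0: [14, 369, 79, 166]
t=1: [102, 172, 232, 382]
t=2: [304, 396, 276, 224]
t=3: [90, 210, 146, 250]
t=4: [284, 324, 396, 244]
t=5: [120, 56, 200, 200]
t=6: [344, 216, 344, 344]
t=7: [92, 252, 92, 92]
t=8: [270, 222, 270, 270]
t=9: [162, 258, 162, 162]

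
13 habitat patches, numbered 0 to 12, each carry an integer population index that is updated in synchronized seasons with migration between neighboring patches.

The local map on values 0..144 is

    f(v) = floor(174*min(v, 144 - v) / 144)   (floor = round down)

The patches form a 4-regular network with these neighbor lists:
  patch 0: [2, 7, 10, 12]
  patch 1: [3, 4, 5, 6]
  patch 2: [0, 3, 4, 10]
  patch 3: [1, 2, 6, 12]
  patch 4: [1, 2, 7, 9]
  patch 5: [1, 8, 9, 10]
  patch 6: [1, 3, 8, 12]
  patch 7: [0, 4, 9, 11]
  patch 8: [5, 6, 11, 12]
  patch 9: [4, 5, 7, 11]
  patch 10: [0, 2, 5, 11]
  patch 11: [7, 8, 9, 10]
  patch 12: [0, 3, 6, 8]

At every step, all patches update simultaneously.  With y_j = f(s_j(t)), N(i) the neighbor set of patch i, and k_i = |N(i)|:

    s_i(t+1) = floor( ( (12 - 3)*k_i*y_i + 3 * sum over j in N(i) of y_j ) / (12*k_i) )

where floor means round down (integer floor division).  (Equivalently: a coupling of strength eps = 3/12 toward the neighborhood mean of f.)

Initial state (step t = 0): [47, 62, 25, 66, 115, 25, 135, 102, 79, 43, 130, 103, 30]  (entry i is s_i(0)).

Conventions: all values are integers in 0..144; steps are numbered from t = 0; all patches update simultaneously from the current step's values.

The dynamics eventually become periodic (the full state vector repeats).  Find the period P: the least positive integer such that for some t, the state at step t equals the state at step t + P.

Simulating step by step:
t=0: [47, 62, 25, 66, 115, 25, 135, 102, 79, 43, 130, 103, 30]
t=1: [50, 65, 34, 68, 39, 36, 24, 49, 66, 48, 22, 48, 40]
t=2: [55, 71, 44, 73, 50, 47, 39, 58, 70, 56, 32, 57, 51]
t=3: [63, 79, 55, 79, 62, 59, 54, 68, 77, 66, 43, 67, 63]
t=4: [74, 76, 66, 76, 74, 71, 68, 80, 78, 78, 56, 78, 75]
t=5: [82, 82, 79, 81, 82, 82, 81, 78, 79, 79, 70, 78, 82]
t=6: [75, 74, 77, 75, 74, 75, 75, 78, 77, 77, 82, 79, 74]
t=7: [82, 83, 80, 82, 83, 82, 82, 79, 80, 80, 75, 78, 83]
t=8: [74, 73, 76, 74, 73, 74, 74, 77, 76, 76, 81, 78, 73]
t=9: [83, 84, 82, 84, 84, 83, 84, 80, 82, 82, 77, 79, 84]
t=10: [73, 72, 74, 72, 72, 73, 72, 76, 73, 74, 78, 77, 72]
t=11: [84, 86, 84, 86, 86, 84, 86, 82, 84, 83, 80, 80, 86]
t=12: [72, 70, 72, 70, 70, 72, 70, 73, 72, 73, 76, 76, 70]
t=13: [86, 84, 86, 84, 84, 86, 84, 84, 86, 84, 82, 82, 84]
t=14: [70, 71, 70, 71, 71, 70, 71, 72, 70, 72, 73, 73, 71]
t=15: [84, 84, 84, 84, 85, 84, 84, 86, 84, 86, 84, 85, 84]
t=16: [71, 71, 71, 72, 71, 71, 72, 70, 71, 70, 71, 71, 72]
t=17: [85, 85, 85, 86, 84, 84, 86, 84, 85, 84, 85, 84, 86]
t=18: [71, 71, 71, 70, 71, 71, 70, 71, 71, 72, 71, 71, 70]
t=19: [84, 84, 84, 84, 85, 85, 84, 85, 84, 86, 85, 85, 84]
t=20: [71, 71, 71, 72, 71, 71, 72, 71, 71, 70, 71, 71, 72]
t=21: [85, 85, 85, 86, 84, 84, 86, 84, 85, 84, 85, 84, 86]

Answer: 4
Key observation: The state at step 17, [85, 85, 85, 86, 84, 84, 86, 84, 85, 84, 85, 84, 86], reappears at step 21 — and no state repeats earlier — so the cycle the system enters has period 4.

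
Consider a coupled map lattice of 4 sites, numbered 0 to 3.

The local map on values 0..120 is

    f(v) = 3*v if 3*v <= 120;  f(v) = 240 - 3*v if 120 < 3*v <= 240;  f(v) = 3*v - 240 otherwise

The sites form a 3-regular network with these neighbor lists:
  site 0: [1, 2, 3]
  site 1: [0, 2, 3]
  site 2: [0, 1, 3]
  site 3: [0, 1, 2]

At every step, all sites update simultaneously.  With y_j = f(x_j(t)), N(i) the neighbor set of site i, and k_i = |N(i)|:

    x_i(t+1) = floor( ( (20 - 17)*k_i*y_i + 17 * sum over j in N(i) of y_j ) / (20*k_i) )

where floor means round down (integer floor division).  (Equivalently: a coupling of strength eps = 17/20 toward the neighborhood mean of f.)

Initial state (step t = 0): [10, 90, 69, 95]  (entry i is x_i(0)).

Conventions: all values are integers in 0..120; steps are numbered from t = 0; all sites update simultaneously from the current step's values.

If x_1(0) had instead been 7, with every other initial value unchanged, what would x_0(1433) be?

Simulating step by step:
t=0: [10, 7, 69, 95]
t=1: [32, 33, 32, 30]
t=2: [95, 94, 95, 95]
t=3: [44, 44, 44, 44]
t=4: [108, 108, 108, 108]
t=5: [84, 84, 84, 84]
t=6: [12, 12, 12, 12]
t=7: [36, 36, 36, 36]
t=8: [108, 108, 108, 108]

Answer: x_0(1433) = 84
Key observation: The state at step 4, [108, 108, 108, 108], reappears at step 8: the system is in a cycle of period 4 from step 4 on.  Therefore the state at step 1433 equals the state at step 4 + ((1433 - 4) mod 4) = 5, which is [84, 84, 84, 84].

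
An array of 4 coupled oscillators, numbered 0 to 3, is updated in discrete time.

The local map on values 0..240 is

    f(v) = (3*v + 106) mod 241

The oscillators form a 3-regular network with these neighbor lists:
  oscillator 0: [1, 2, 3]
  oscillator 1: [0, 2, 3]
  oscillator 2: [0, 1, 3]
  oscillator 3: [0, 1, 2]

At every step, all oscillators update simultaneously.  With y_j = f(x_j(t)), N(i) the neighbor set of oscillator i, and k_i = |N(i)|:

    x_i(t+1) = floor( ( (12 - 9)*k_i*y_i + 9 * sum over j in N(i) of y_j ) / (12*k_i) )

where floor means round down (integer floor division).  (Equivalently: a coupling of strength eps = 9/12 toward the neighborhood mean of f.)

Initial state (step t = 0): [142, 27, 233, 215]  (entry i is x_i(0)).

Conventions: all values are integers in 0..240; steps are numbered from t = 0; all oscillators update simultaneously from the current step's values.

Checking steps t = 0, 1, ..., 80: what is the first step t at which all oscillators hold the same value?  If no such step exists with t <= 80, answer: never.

Simulating step by step:
t=0: [142, 27, 233, 215]  (not all equal)
t=1: [86, 86, 86, 86]  (all equal)

Answer: 1
Key observation: Synchronization is absorbing here: once all oscillators are equal they stay equal, and step 1 is the first all-equal step.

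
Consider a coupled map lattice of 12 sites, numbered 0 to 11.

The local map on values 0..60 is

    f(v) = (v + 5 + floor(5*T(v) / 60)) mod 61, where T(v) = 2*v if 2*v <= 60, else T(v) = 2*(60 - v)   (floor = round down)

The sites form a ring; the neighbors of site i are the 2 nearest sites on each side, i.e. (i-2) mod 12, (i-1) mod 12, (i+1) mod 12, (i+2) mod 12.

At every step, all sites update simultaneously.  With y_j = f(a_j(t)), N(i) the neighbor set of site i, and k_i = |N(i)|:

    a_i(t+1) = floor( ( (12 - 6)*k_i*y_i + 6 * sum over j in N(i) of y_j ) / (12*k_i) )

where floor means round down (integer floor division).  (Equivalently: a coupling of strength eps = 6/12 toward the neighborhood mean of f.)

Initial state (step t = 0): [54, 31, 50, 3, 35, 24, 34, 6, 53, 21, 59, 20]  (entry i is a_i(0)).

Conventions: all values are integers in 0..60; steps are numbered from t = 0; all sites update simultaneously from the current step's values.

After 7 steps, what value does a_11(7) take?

Simulating step by step:
t=0: [54, 31, 50, 3, 35, 24, 34, 6, 53, 21, 59, 20]
t=1: [45, 39, 47, 25, 39, 29, 40, 26, 40, 27, 23, 30]
t=2: [47, 46, 49, 40, 45, 39, 45, 38, 42, 37, 37, 40]
t=3: [52, 52, 53, 49, 51, 48, 50, 47, 48, 46, 47, 48]
t=4: [57, 57, 58, 56, 56, 55, 55, 54, 54, 53, 54, 55]
t=5: [15, 8, 1, 7, 15, 45, 52, 59, 59, 59, 52, 45]
t=6: [27, 18, 11, 18, 27, 38, 39, 16, 16, 16, 39, 38]
t=7: [35, 28, 24, 28, 35, 39, 39, 28, 29, 28, 39, 39]

Answer: a_11(7) = 39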